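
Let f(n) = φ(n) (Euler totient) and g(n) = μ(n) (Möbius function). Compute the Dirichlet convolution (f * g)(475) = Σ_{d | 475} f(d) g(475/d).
(φ * μ)(475) = 272

Divisors of 475: [1, 5, 19, 25, 95, 475]. For each d | 475:
  d = 1: φ(1) · μ(475/1) = 1 · 0 = 0
  d = 5: φ(5) · μ(475/5) = 4 · 1 = 4
  d = 19: φ(19) · μ(475/19) = 18 · 0 = 0
  d = 25: φ(25) · μ(475/25) = 20 · -1 = -20
  d = 95: φ(95) · μ(475/95) = 72 · -1 = -72
  d = 475: φ(475) · μ(475/475) = 360 · 1 = 360
Summing: (φ * μ)(475) = 0 + 4 + 0 + -20 + -72 + 360 = 272.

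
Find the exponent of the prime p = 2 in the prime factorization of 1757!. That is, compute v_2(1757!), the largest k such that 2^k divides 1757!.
v_2(1757!) = 1749

Legendre's formula: v_p(n!) = Σ_{k ≥ 1} ⌊n / p^k⌋. For p = 2, n = 1757, the terms are:
  ⌊1757/2^1⌋ = ⌊1757/2⌋ = 878
  ⌊1757/2^2⌋ = ⌊1757/4⌋ = 439
  ⌊1757/2^3⌋ = ⌊1757/8⌋ = 219
  ⌊1757/2^4⌋ = ⌊1757/16⌋ = 109
  ⌊1757/2^5⌋ = ⌊1757/32⌋ = 54
  ⌊1757/2^6⌋ = ⌊1757/64⌋ = 27
  ⌊1757/2^7⌋ = ⌊1757/128⌋ = 13
  ⌊1757/2^8⌋ = ⌊1757/256⌋ = 6
  ⌊1757/2^9⌋ = ⌊1757/512⌋ = 3
  ⌊1757/2^10⌋ = ⌊1757/1024⌋ = 1
(the next term ⌊1757/2^11⌋ = 0, terminating the sum). Summing: v_2(1757!) = 878 + 439 + 219 + 109 + 54 + 27 + 13 + 6 + 3 + 1 = 1749.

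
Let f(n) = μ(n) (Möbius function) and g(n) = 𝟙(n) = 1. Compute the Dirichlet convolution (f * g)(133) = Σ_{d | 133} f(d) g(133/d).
(μ * 𝟙)(133) = 0

Divisors of 133: [1, 7, 19, 133]. For each d | 133:
  d = 1: μ(1) · 𝟙(133/1) = 1 · 1 = 1
  d = 7: μ(7) · 𝟙(133/7) = -1 · 1 = -1
  d = 19: μ(19) · 𝟙(133/19) = -1 · 1 = -1
  d = 133: μ(133) · 𝟙(133/133) = 1 · 1 = 1
Summing: (μ * 𝟙)(133) = 1 + -1 + -1 + 1 = 0.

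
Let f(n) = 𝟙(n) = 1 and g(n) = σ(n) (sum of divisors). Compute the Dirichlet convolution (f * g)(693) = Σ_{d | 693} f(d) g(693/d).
(𝟙 * σ)(693) = 2106

Divisors of 693: [1, 3, 7, 9, 11, 21, 33, 63, 77, 99, 231, 693]. For each d | 693:
  d = 1: 𝟙(1) · σ(693/1) = 1 · 1248 = 1248
  d = 3: 𝟙(3) · σ(693/3) = 1 · 384 = 384
  d = 7: 𝟙(7) · σ(693/7) = 1 · 156 = 156
  d = 9: 𝟙(9) · σ(693/9) = 1 · 96 = 96
  d = 11: 𝟙(11) · σ(693/11) = 1 · 104 = 104
  d = 21: 𝟙(21) · σ(693/21) = 1 · 48 = 48
  d = 33: 𝟙(33) · σ(693/33) = 1 · 32 = 32
  d = 63: 𝟙(63) · σ(693/63) = 1 · 12 = 12
  d = 77: 𝟙(77) · σ(693/77) = 1 · 13 = 13
  d = 99: 𝟙(99) · σ(693/99) = 1 · 8 = 8
  d = 231: 𝟙(231) · σ(693/231) = 1 · 4 = 4
  d = 693: 𝟙(693) · σ(693/693) = 1 · 1 = 1
Summing: (𝟙 * σ)(693) = 1248 + 384 + 156 + 96 + 104 + 48 + 32 + 12 + 13 + 8 + 4 + 1 = 2106.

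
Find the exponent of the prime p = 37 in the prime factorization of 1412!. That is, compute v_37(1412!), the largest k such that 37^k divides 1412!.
v_37(1412!) = 39

Legendre's formula: v_p(n!) = Σ_{k ≥ 1} ⌊n / p^k⌋. For p = 37, n = 1412, the terms are:
  ⌊1412/37^1⌋ = ⌊1412/37⌋ = 38
  ⌊1412/37^2⌋ = ⌊1412/1369⌋ = 1
(the next term ⌊1412/37^3⌋ = 0, terminating the sum). Summing: v_37(1412!) = 38 + 1 = 39.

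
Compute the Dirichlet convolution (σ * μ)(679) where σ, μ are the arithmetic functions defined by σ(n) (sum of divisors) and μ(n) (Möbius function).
(σ * μ)(679) = 679

Divisors of 679: [1, 7, 97, 679]. For each d | 679:
  d = 1: σ(1) · μ(679/1) = 1 · 1 = 1
  d = 7: σ(7) · μ(679/7) = 8 · -1 = -8
  d = 97: σ(97) · μ(679/97) = 98 · -1 = -98
  d = 679: σ(679) · μ(679/679) = 784 · 1 = 784
Summing: (σ * μ)(679) = 1 + -8 + -98 + 784 = 679.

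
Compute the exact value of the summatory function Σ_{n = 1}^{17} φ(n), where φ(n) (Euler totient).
Σ_{n ≤ 17} φ(n) = 96

Compute φ(n) for each 1 ≤ n ≤ 17: φ(1) = 1, φ(2) = 1, φ(3) = 2, φ(4) = 2, φ(5) = 4, φ(6) = 2, φ(7) = 6, φ(8) = 4, φ(9) = 6, φ(10) = 4, φ(11) = 10, φ(12) = 4, φ(13) = 12, φ(14) = 6, φ(15) = 8, φ(16) = 8, φ(17) = 16. Summing all 17 values: 96. (Average order: Σ_{n ≤ x} φ(n) ~ (3/π²) x². For x = 17, (3/π²)·17² ≈ 87.85.)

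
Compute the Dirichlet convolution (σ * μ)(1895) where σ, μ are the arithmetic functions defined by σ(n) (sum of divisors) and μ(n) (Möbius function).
(σ * μ)(1895) = 1895

Divisors of 1895: [1, 5, 379, 1895]. For each d | 1895:
  d = 1: σ(1) · μ(1895/1) = 1 · 1 = 1
  d = 5: σ(5) · μ(1895/5) = 6 · -1 = -6
  d = 379: σ(379) · μ(1895/379) = 380 · -1 = -380
  d = 1895: σ(1895) · μ(1895/1895) = 2280 · 1 = 2280
Summing: (σ * μ)(1895) = 1 + -6 + -380 + 2280 = 1895.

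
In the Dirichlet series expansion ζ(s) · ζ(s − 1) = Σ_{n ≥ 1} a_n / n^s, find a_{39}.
σ(39) = 56

In the product (Σ m^0/m^s)(Σ k / k^s) = Σ (Σ_{d | n} d) / n^s, the coefficient of 1/n^s is σ(n) = Σ_{d | n} d. For n = 39, divisors are [1, 3, 13, 39]; summing: σ(39) = 56.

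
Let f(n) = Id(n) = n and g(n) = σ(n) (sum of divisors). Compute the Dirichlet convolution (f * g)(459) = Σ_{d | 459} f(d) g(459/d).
(Id * σ)(459) = 4970

Divisors of 459: [1, 3, 9, 17, 27, 51, 153, 459]. For each d | 459:
  d = 1: Id(1) · σ(459/1) = 1 · 720 = 720
  d = 3: Id(3) · σ(459/3) = 3 · 234 = 702
  d = 9: Id(9) · σ(459/9) = 9 · 72 = 648
  d = 17: Id(17) · σ(459/17) = 17 · 40 = 680
  d = 27: Id(27) · σ(459/27) = 27 · 18 = 486
  d = 51: Id(51) · σ(459/51) = 51 · 13 = 663
  d = 153: Id(153) · σ(459/153) = 153 · 4 = 612
  d = 459: Id(459) · σ(459/459) = 459 · 1 = 459
Summing: (Id * σ)(459) = 720 + 702 + 648 + 680 + 486 + 663 + 612 + 459 = 4970.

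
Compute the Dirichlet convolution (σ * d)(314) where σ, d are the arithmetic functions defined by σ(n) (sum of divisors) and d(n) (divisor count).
(σ * d)(314) = 800

Divisors of 314: [1, 2, 157, 314]. For each d | 314:
  d = 1: σ(1) · d(314/1) = 1 · 4 = 4
  d = 2: σ(2) · d(314/2) = 3 · 2 = 6
  d = 157: σ(157) · d(314/157) = 158 · 2 = 316
  d = 314: σ(314) · d(314/314) = 474 · 1 = 474
Summing: (σ * d)(314) = 4 + 6 + 316 + 474 = 800.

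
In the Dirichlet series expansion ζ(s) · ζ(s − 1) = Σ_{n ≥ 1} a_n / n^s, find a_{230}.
σ(230) = 432

In the product (Σ m^0/m^s)(Σ k / k^s) = Σ (Σ_{d | n} d) / n^s, the coefficient of 1/n^s is σ(n) = Σ_{d | n} d. For n = 230, divisors are [1, 2, 5, 10, 23, 46, 115, 230]; summing: σ(230) = 432.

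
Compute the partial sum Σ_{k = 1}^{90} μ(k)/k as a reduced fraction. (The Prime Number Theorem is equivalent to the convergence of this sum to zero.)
Σ μ(k)/k = -34833113669423893495541895404789/23768741896345550770650537601358310

Values of μ(k) for 1 ≤ k ≤ 90: μ(1) = 1, μ(2) = -1, μ(3) = -1, μ(5) = -1, μ(6) = 1, μ(7) = -1, μ(10) = 1, μ(11) = -1, μ(13) = -1, μ(14) = 1, μ(15) = 1, μ(17) = -1, μ(19) = -1, μ(21) = 1, μ(22) = 1, μ(23) = -1, μ(26) = 1, μ(29) = -1, μ(30) = -1, μ(31) = -1, μ(33) = 1, μ(34) = 1, μ(35) = 1, μ(37) = -1, μ(38) = 1, μ(39) = 1, μ(41) = -1, μ(42) = -1, μ(43) = -1, μ(46) = 1, μ(47) = -1, μ(51) = 1, μ(53) = -1, μ(55) = 1, μ(57) = 1, μ(58) = 1, μ(59) = -1, μ(61) = -1, μ(62) = 1, μ(65) = 1, μ(66) = -1, μ(67) = -1, μ(69) = 1, μ(70) = -1, μ(71) = -1, μ(73) = -1, μ(74) = 1, μ(77) = 1, μ(78) = -1, μ(79) = -1, μ(82) = 1, μ(83) = -1, μ(85) = 1, μ(86) = 1, μ(87) = 1, μ(89) = -1, with μ = 0 on non-squarefree integers. Summing μ(k)/k for k where μ(k) ≠ 0 gives -34833113669423893495541895404789/23768741896345550770650537601358310 ≈ -0.0015. (PNT ⟺ this sum → 0 as n → ∞.)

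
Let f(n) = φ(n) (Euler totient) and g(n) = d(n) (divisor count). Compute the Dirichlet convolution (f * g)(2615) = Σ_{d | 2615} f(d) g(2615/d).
(φ * d)(2615) = 3144

Divisors of 2615: [1, 5, 523, 2615]. For each d | 2615:
  d = 1: φ(1) · d(2615/1) = 1 · 4 = 4
  d = 5: φ(5) · d(2615/5) = 4 · 2 = 8
  d = 523: φ(523) · d(2615/523) = 522 · 2 = 1044
  d = 2615: φ(2615) · d(2615/2615) = 2088 · 1 = 2088
Summing: (φ * d)(2615) = 4 + 8 + 1044 + 2088 = 3144.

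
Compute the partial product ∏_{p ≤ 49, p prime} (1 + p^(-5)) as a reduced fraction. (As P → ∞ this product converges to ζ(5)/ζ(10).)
∏ = 77350420258916008694441522216355088445733760320747817275637792505856/74669957780522328018216335873020857442299719217280893302140029444835

The primes p ≤ 49 are [2, 3, 5, 7, 11, 13, 17, 19, 23, 29, 31, 37, 41, 43, 47]. For each, (1 + 1/p^5) = (p^5 + 1)/p^5. Multiplying these fractions over p ∈ [2, 3, 5, 7, 11, 13, 17, 19, 23, 29, 31, 37, 41, 43, 47] gives 77350420258916008694441522216355088445733760320747817275637792505856/74669957780522328018216335873020857442299719217280893302140029444835. (In the limit P → ∞ this tends to ζ(5)/ζ(10).)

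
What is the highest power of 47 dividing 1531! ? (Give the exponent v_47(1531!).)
v_47(1531!) = 32

Legendre's formula: v_p(n!) = Σ_{k ≥ 1} ⌊n / p^k⌋. For p = 47, n = 1531, the terms are:
  ⌊1531/47^1⌋ = ⌊1531/47⌋ = 32
(the next term ⌊1531/47^2⌋ = 0, terminating the sum). Summing: v_47(1531!) = 32 = 32.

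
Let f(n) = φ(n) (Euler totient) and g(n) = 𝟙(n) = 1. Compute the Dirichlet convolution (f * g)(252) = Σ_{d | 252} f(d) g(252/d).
(φ * 𝟙)(252) = 252

Divisors of 252: [1, 2, 3, 4, 6, 7, 9, 12, 14, 18, 21, 28, 36, 42, 63, 84, 126, 252]. For each d | 252:
  d = 1: φ(1) · 𝟙(252/1) = 1 · 1 = 1
  d = 2: φ(2) · 𝟙(252/2) = 1 · 1 = 1
  d = 3: φ(3) · 𝟙(252/3) = 2 · 1 = 2
  d = 4: φ(4) · 𝟙(252/4) = 2 · 1 = 2
  d = 6: φ(6) · 𝟙(252/6) = 2 · 1 = 2
  d = 7: φ(7) · 𝟙(252/7) = 6 · 1 = 6
  d = 9: φ(9) · 𝟙(252/9) = 6 · 1 = 6
  d = 12: φ(12) · 𝟙(252/12) = 4 · 1 = 4
  d = 14: φ(14) · 𝟙(252/14) = 6 · 1 = 6
  d = 18: φ(18) · 𝟙(252/18) = 6 · 1 = 6
  d = 21: φ(21) · 𝟙(252/21) = 12 · 1 = 12
  d = 28: φ(28) · 𝟙(252/28) = 12 · 1 = 12
  d = 36: φ(36) · 𝟙(252/36) = 12 · 1 = 12
  d = 42: φ(42) · 𝟙(252/42) = 12 · 1 = 12
  d = 63: φ(63) · 𝟙(252/63) = 36 · 1 = 36
  d = 84: φ(84) · 𝟙(252/84) = 24 · 1 = 24
  d = 126: φ(126) · 𝟙(252/126) = 36 · 1 = 36
  d = 252: φ(252) · 𝟙(252/252) = 72 · 1 = 72
Summing: (φ * 𝟙)(252) = 1 + 1 + 2 + 2 + 2 + 6 + 6 + 4 + 6 + 6 + 12 + 12 + 12 + 12 + 36 + 24 + 36 + 72 = 252.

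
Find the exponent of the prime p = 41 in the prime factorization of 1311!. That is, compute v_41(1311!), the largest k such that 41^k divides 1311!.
v_41(1311!) = 31

Legendre's formula: v_p(n!) = Σ_{k ≥ 1} ⌊n / p^k⌋. For p = 41, n = 1311, the terms are:
  ⌊1311/41^1⌋ = ⌊1311/41⌋ = 31
(the next term ⌊1311/41^2⌋ = 0, terminating the sum). Summing: v_41(1311!) = 31 = 31.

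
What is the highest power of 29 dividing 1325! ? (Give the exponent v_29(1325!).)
v_29(1325!) = 46

Legendre's formula: v_p(n!) = Σ_{k ≥ 1} ⌊n / p^k⌋. For p = 29, n = 1325, the terms are:
  ⌊1325/29^1⌋ = ⌊1325/29⌋ = 45
  ⌊1325/29^2⌋ = ⌊1325/841⌋ = 1
(the next term ⌊1325/29^3⌋ = 0, terminating the sum). Summing: v_29(1325!) = 45 + 1 = 46.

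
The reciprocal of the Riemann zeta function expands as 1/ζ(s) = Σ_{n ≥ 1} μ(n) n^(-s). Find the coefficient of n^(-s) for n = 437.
μ(437) = 1

Factor n = 437 = 19 · 23. μ(n) = 0 if any exponent ≥ 2 (not squarefree); otherwise μ(n) = (−1)^{ω(n)} where ω(n) is the number of distinct prime factors. Applying: μ(437) = 1.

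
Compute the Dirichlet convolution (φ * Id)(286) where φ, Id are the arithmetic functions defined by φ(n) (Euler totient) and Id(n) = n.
(φ * Id)(286) = 1575

Divisors of 286: [1, 2, 11, 13, 22, 26, 143, 286]. For each d | 286:
  d = 1: φ(1) · Id(286/1) = 1 · 286 = 286
  d = 2: φ(2) · Id(286/2) = 1 · 143 = 143
  d = 11: φ(11) · Id(286/11) = 10 · 26 = 260
  d = 13: φ(13) · Id(286/13) = 12 · 22 = 264
  d = 22: φ(22) · Id(286/22) = 10 · 13 = 130
  d = 26: φ(26) · Id(286/26) = 12 · 11 = 132
  d = 143: φ(143) · Id(286/143) = 120 · 2 = 240
  d = 286: φ(286) · Id(286/286) = 120 · 1 = 120
Summing: (φ * Id)(286) = 286 + 143 + 260 + 264 + 130 + 132 + 240 + 120 = 1575.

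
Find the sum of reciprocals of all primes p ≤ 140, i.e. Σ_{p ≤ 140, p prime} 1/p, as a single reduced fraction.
Σ 1/p = 18825509850919239131453102166593625244431364344421618363/10014646650599190067509233131649940057366334653200433090

π(140) = 34, so the primes ≤ 140 are [2, 3, 5, 7, 11, 13, 17, 19, 23, 29, 31, 37, 41, 43, 47, 53, 59, 61, 67, 71, 73, 79, 83, 89, 97, 101, 103, 107, 109, 113, 127, 131, 137, 139]. Summing 1/p over these primes: 18825509850919239131453102166593625244431364344421618363/10014646650599190067509233131649940057366334653200433090 ≈ 1.8798. Mertens estimate ln ln(140) + 0.2615 ≈ 1.8592.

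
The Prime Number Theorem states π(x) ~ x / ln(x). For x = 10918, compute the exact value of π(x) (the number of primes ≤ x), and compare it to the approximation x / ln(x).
π(10918) = 1327;  x/ln(x) ≈ 1174.21;  relative error ≈ 11.51%.

Directly count primes up to 10918: π(10918) = 1327. The PNT approximation gives 10918/ln(10918) ≈ 10918/9.29817 ≈ 1174.21. Relative error (π(x) − x/ln(x)) / π(x) ≈ 11.51%; the approximation is known to undercount slightly (Li(x) is a better estimate).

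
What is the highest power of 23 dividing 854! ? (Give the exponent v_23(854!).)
v_23(854!) = 38

Legendre's formula: v_p(n!) = Σ_{k ≥ 1} ⌊n / p^k⌋. For p = 23, n = 854, the terms are:
  ⌊854/23^1⌋ = ⌊854/23⌋ = 37
  ⌊854/23^2⌋ = ⌊854/529⌋ = 1
(the next term ⌊854/23^3⌋ = 0, terminating the sum). Summing: v_23(854!) = 37 + 1 = 38.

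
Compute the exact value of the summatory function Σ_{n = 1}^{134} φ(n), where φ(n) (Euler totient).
Σ_{n ≤ 134} φ(n) = 5498

Compute φ(n) for each 1 ≤ n ≤ 134: φ(1) = 1, φ(2) = 1, φ(3) = 2, φ(4) = 2, φ(5) = 4, φ(6) = 2, φ(7) = 6, φ(8) = 4, φ(9) = 6, φ(10) = 4, φ(11) = 10, φ(12) = 4, φ(13) = 12, φ(14) = 6, φ(15) = 8, φ(16) = 8, φ(17) = 16, φ(18) = 6, φ(19) = 18, φ(20) = 8, φ(21) = 12, φ(22) = 10, φ(23) = 22, φ(24) = 8, φ(25) = 20, φ(26) = 12, φ(27) = 18, φ(28) = 12, φ(29) = 28, φ(30) = 8, φ(31) = 30, φ(32) = 16, φ(33) = 20, φ(34) = 16, φ(35) = 24, φ(36) = 12, φ(37) = 36, φ(38) = 18, φ(39) = 24, φ(40) = 16, φ(41) = 40, φ(42) = 12, φ(43) = 42, φ(44) = 20, φ(45) = 24, φ(46) = 22, φ(47) = 46, φ(48) = 16, φ(49) = 42, φ(50) = 20, φ(51) = 32, φ(52) = 24, φ(53) = 52, φ(54) = 18, φ(55) = 40, φ(56) = 24, φ(57) = 36, φ(58) = 28, φ(59) = 58, φ(60) = 16, φ(61) = 60, φ(62) = 30, φ(63) = 36, φ(64) = 32, φ(65) = 48, φ(66) = 20, φ(67) = 66, φ(68) = 32, φ(69) = 44, φ(70) = 24, φ(71) = 70, φ(72) = 24, φ(73) = 72, φ(74) = 36, φ(75) = 40, φ(76) = 36, φ(77) = 60, φ(78) = 24, φ(79) = 78, φ(80) = 32, φ(81) = 54, φ(82) = 40, φ(83) = 82, φ(84) = 24, φ(85) = 64, φ(86) = 42, φ(87) = 56, φ(88) = 40, φ(89) = 88, φ(90) = 24, φ(91) = 72, φ(92) = 44, φ(93) = 60, φ(94) = 46, φ(95) = 72, φ(96) = 32, φ(97) = 96, φ(98) = 42, φ(99) = 60, φ(100) = 40, φ(101) = 100, φ(102) = 32, φ(103) = 102, φ(104) = 48, φ(105) = 48, φ(106) = 52, φ(107) = 106, φ(108) = 36, φ(109) = 108, φ(110) = 40, φ(111) = 72, φ(112) = 48, φ(113) = 112, φ(114) = 36, φ(115) = 88, φ(116) = 56, φ(117) = 72, φ(118) = 58, φ(119) = 96, φ(120) = 32, φ(121) = 110, φ(122) = 60, φ(123) = 80, φ(124) = 60, φ(125) = 100, φ(126) = 36, φ(127) = 126, φ(128) = 64, φ(129) = 84, φ(130) = 48, φ(131) = 130, φ(132) = 40, φ(133) = 108, φ(134) = 66. Summing all 134 values: 5498. (Average order: Σ_{n ≤ x} φ(n) ~ (3/π²) x². For x = 134, (3/π²)·134² ≈ 5457.97.)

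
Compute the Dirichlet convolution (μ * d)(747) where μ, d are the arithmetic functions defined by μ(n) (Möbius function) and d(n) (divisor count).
(μ * d)(747) = 1

Divisors of 747: [1, 3, 9, 83, 249, 747]. For each d | 747:
  d = 1: μ(1) · d(747/1) = 1 · 6 = 6
  d = 3: μ(3) · d(747/3) = -1 · 4 = -4
  d = 9: μ(9) · d(747/9) = 0 · 2 = 0
  d = 83: μ(83) · d(747/83) = -1 · 3 = -3
  d = 249: μ(249) · d(747/249) = 1 · 2 = 2
  d = 747: μ(747) · d(747/747) = 0 · 1 = 0
Summing: (μ * d)(747) = 6 + -4 + 0 + -3 + 2 + 0 = 1.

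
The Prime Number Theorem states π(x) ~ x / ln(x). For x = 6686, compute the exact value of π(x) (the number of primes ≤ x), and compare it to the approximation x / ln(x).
π(6686) = 861;  x/ln(x) ≈ 759.10;  relative error ≈ 11.83%.

Directly count primes up to 6686: π(6686) = 861. The PNT approximation gives 6686/ln(6686) ≈ 6686/8.80777 ≈ 759.10. Relative error (π(x) − x/ln(x)) / π(x) ≈ 11.83%; the approximation is known to undercount slightly (Li(x) is a better estimate).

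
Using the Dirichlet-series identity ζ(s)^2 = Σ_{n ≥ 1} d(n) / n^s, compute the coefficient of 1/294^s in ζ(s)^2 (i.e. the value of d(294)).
d(294) = 12

ζ(s)^2 = (Σ 1/m^s)(Σ 1/k^s). The coefficient of 1/n^s in the product is the number of ordered pairs (m, k) with mk = n, which equals d(n). For n = 294, divisors are [1, 2, 3, 6, 7, 14, 21, 42, 49, 98, 147, 294], so d(294) = 12.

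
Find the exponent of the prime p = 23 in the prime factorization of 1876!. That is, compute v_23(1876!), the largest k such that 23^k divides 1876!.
v_23(1876!) = 84

Legendre's formula: v_p(n!) = Σ_{k ≥ 1} ⌊n / p^k⌋. For p = 23, n = 1876, the terms are:
  ⌊1876/23^1⌋ = ⌊1876/23⌋ = 81
  ⌊1876/23^2⌋ = ⌊1876/529⌋ = 3
(the next term ⌊1876/23^3⌋ = 0, terminating the sum). Summing: v_23(1876!) = 81 + 3 = 84.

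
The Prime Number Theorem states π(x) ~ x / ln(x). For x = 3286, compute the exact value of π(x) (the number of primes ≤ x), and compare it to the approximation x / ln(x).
π(3286) = 462;  x/ln(x) ≈ 405.81;  relative error ≈ 12.16%.

Directly count primes up to 3286: π(3286) = 462. The PNT approximation gives 3286/ln(3286) ≈ 3286/8.09743 ≈ 405.81. Relative error (π(x) − x/ln(x)) / π(x) ≈ 12.16%; the approximation is known to undercount slightly (Li(x) is a better estimate).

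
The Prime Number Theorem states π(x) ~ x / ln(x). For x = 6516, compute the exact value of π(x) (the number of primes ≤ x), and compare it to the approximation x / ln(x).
π(6516) = 842;  x/ln(x) ≈ 741.97;  relative error ≈ 11.88%.

Directly count primes up to 6516: π(6516) = 842. The PNT approximation gives 6516/ln(6516) ≈ 6516/8.78202 ≈ 741.97. Relative error (π(x) − x/ln(x)) / π(x) ≈ 11.88%; the approximation is known to undercount slightly (Li(x) is a better estimate).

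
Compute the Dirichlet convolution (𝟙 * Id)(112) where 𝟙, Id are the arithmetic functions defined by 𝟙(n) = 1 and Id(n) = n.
(𝟙 * Id)(112) = 248

Divisors of 112: [1, 2, 4, 7, 8, 14, 16, 28, 56, 112]. For each d | 112:
  d = 1: 𝟙(1) · Id(112/1) = 1 · 112 = 112
  d = 2: 𝟙(2) · Id(112/2) = 1 · 56 = 56
  d = 4: 𝟙(4) · Id(112/4) = 1 · 28 = 28
  d = 7: 𝟙(7) · Id(112/7) = 1 · 16 = 16
  d = 8: 𝟙(8) · Id(112/8) = 1 · 14 = 14
  d = 14: 𝟙(14) · Id(112/14) = 1 · 8 = 8
  d = 16: 𝟙(16) · Id(112/16) = 1 · 7 = 7
  d = 28: 𝟙(28) · Id(112/28) = 1 · 4 = 4
  d = 56: 𝟙(56) · Id(112/56) = 1 · 2 = 2
  d = 112: 𝟙(112) · Id(112/112) = 1 · 1 = 1
Summing: (𝟙 * Id)(112) = 112 + 56 + 28 + 16 + 14 + 8 + 7 + 4 + 2 + 1 = 248.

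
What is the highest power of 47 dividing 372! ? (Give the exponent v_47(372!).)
v_47(372!) = 7

Legendre's formula: v_p(n!) = Σ_{k ≥ 1} ⌊n / p^k⌋. For p = 47, n = 372, the terms are:
  ⌊372/47^1⌋ = ⌊372/47⌋ = 7
(the next term ⌊372/47^2⌋ = 0, terminating the sum). Summing: v_47(372!) = 7 = 7.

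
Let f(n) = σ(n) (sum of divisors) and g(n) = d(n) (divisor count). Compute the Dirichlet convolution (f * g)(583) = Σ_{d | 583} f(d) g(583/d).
(σ * d)(583) = 784

Divisors of 583: [1, 11, 53, 583]. For each d | 583:
  d = 1: σ(1) · d(583/1) = 1 · 4 = 4
  d = 11: σ(11) · d(583/11) = 12 · 2 = 24
  d = 53: σ(53) · d(583/53) = 54 · 2 = 108
  d = 583: σ(583) · d(583/583) = 648 · 1 = 648
Summing: (σ * d)(583) = 4 + 24 + 108 + 648 = 784.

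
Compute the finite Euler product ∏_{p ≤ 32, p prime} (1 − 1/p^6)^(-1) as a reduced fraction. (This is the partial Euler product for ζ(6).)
∏ = 21845630847366461901783214359247811231609675/21473219492121468455585352466296495056879616

The primes p ≤ 32 are [2, 3, 5, 7, 11, 13, 17, 19, 23, 29, 31]. For each prime, (1 − 1/p^6)^(-1) = p^6 / (p^6 − 1). The product is (1 − 1/2^6)^(-1), (1 − 1/3^6)^(-1), (1 − 1/5^6)^(-1), (1 − 1/7^6)^(-1), (1 − 1/11^6)^(-1), (1 − 1/13^6)^(-1), (1 − 1/17^6)^(-1), (1 − 1/19^6)^(-1), (1 − 1/23^6)^(-1), (1 − 1/29^6)^(-1), (1 − 1/31^6)^(-1) = ∏ p^6 / (p^6 − 1) = 21845630847366461901783214359247811231609675/21473219492121468455585352466296495056879616.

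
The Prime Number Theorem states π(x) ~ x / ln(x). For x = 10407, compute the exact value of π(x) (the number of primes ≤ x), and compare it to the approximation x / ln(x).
π(10407) = 1274;  x/ln(x) ≈ 1125.05;  relative error ≈ 11.69%.

Directly count primes up to 10407: π(10407) = 1274. The PNT approximation gives 10407/ln(10407) ≈ 10407/9.25023 ≈ 1125.05. Relative error (π(x) − x/ln(x)) / π(x) ≈ 11.69%; the approximation is known to undercount slightly (Li(x) is a better estimate).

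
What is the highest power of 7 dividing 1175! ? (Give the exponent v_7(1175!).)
v_7(1175!) = 193

Legendre's formula: v_p(n!) = Σ_{k ≥ 1} ⌊n / p^k⌋. For p = 7, n = 1175, the terms are:
  ⌊1175/7^1⌋ = ⌊1175/7⌋ = 167
  ⌊1175/7^2⌋ = ⌊1175/49⌋ = 23
  ⌊1175/7^3⌋ = ⌊1175/343⌋ = 3
(the next term ⌊1175/7^4⌋ = 0, terminating the sum). Summing: v_7(1175!) = 167 + 23 + 3 = 193.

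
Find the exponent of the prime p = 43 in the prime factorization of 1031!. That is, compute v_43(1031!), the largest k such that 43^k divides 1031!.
v_43(1031!) = 23

Legendre's formula: v_p(n!) = Σ_{k ≥ 1} ⌊n / p^k⌋. For p = 43, n = 1031, the terms are:
  ⌊1031/43^1⌋ = ⌊1031/43⌋ = 23
(the next term ⌊1031/43^2⌋ = 0, terminating the sum). Summing: v_43(1031!) = 23 = 23.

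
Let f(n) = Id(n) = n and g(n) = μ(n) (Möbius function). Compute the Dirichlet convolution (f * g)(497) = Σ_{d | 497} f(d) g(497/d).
(Id * μ)(497) = 420

Divisors of 497: [1, 7, 71, 497]. For each d | 497:
  d = 1: Id(1) · μ(497/1) = 1 · 1 = 1
  d = 7: Id(7) · μ(497/7) = 7 · -1 = -7
  d = 71: Id(71) · μ(497/71) = 71 · -1 = -71
  d = 497: Id(497) · μ(497/497) = 497 · 1 = 497
Summing: (Id * μ)(497) = 1 + -7 + -71 + 497 = 420.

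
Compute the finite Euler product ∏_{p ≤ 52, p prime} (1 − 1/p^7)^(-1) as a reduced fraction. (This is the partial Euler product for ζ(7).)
∏ = 23382886769632432571789841128782562016512130510871147719864543051070039135878767058418261603816212645625/23189273096315310437319062436725495011112024414316439805760324840606793884675752039664775666767203598336

The primes p ≤ 52 are [2, 3, 5, 7, 11, 13, 17, 19, 23, 29, 31, 37, 41, 43, 47]. For each prime, (1 − 1/p^7)^(-1) = p^7 / (p^7 − 1). The product is (1 − 1/2^7)^(-1), (1 − 1/3^7)^(-1), (1 − 1/5^7)^(-1), (1 − 1/7^7)^(-1), (1 − 1/11^7)^(-1), (1 − 1/13^7)^(-1), (1 − 1/17^7)^(-1), (1 − 1/19^7)^(-1), (1 − 1/23^7)^(-1), (1 − 1/29^7)^(-1), (1 − 1/31^7)^(-1), (1 − 1/37^7)^(-1), (1 − 1/41^7)^(-1), (1 − 1/43^7)^(-1), (1 − 1/47^7)^(-1) = ∏ p^7 / (p^7 − 1) = 23382886769632432571789841128782562016512130510871147719864543051070039135878767058418261603816212645625/23189273096315310437319062436725495011112024414316439805760324840606793884675752039664775666767203598336.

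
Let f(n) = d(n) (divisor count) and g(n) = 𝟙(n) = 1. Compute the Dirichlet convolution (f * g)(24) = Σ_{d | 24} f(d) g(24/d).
(d * 𝟙)(24) = 30

Divisors of 24: [1, 2, 3, 4, 6, 8, 12, 24]. For each d | 24:
  d = 1: d(1) · 𝟙(24/1) = 1 · 1 = 1
  d = 2: d(2) · 𝟙(24/2) = 2 · 1 = 2
  d = 3: d(3) · 𝟙(24/3) = 2 · 1 = 2
  d = 4: d(4) · 𝟙(24/4) = 3 · 1 = 3
  d = 6: d(6) · 𝟙(24/6) = 4 · 1 = 4
  d = 8: d(8) · 𝟙(24/8) = 4 · 1 = 4
  d = 12: d(12) · 𝟙(24/12) = 6 · 1 = 6
  d = 24: d(24) · 𝟙(24/24) = 8 · 1 = 8
Summing: (d * 𝟙)(24) = 1 + 2 + 2 + 3 + 4 + 4 + 6 + 8 = 30.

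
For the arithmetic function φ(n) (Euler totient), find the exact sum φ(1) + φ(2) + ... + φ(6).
Σ_{n ≤ 6} φ(n) = 12

Compute φ(n) for each 1 ≤ n ≤ 6: φ(1) = 1, φ(2) = 1, φ(3) = 2, φ(4) = 2, φ(5) = 4, φ(6) = 2. Summing all 6 values: 12. (Average order: Σ_{n ≤ x} φ(n) ~ (3/π²) x². For x = 6, (3/π²)·6² ≈ 10.94.)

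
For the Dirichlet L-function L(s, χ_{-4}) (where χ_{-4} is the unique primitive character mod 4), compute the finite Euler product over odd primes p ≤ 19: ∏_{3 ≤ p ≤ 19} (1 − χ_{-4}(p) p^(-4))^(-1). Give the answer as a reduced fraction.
∏ = 10388364341566686475/10504466734429503488

The odd primes p ≤ 19 are [3, 5, 7, 11, 13, 17, 19]. For each, χ(p) = 1 if p ≡ 1 mod 4, χ(p) = −1 if p ≡ 3 mod 4. Taking (1 − χ(p)/p^4)^(-1) = p^4/(p^4 − χ(p)): (1 − (-1)/3^4)^(-1) · (1 − (1)/5^4)^(-1) · (1 − (-1)/7^4)^(-1) · (1 − (-1)/11^4)^(-1) · (1 − (1)/13^4)^(-1) · (1 − (1)/17^4)^(-1) · (1 − (-1)/19^4)^(-1) = 10388364341566686475/10504466734429503488.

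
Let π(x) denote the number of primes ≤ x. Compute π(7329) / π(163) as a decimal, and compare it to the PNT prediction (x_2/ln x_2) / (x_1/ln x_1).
π(7329)/π(163) = 933/38 ≈ 24.5526;  PNT prediction ≈ 25.7350.

π(163) = 38 and π(7329) = 933, so π(7329)/π(163) ≈ 24.5526. The PNT-predicted ratio is (7329/ln(7329)) / (163/ln(163)) ≈ 25.7350. The two agree to within a few percent, as expected.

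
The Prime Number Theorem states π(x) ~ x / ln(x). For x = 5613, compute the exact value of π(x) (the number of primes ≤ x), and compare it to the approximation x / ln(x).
π(5613) = 738;  x/ln(x) ≈ 650.19;  relative error ≈ 11.90%.

Directly count primes up to 5613: π(5613) = 738. The PNT approximation gives 5613/ln(5613) ≈ 5613/8.63284 ≈ 650.19. Relative error (π(x) − x/ln(x)) / π(x) ≈ 11.90%; the approximation is known to undercount slightly (Li(x) is a better estimate).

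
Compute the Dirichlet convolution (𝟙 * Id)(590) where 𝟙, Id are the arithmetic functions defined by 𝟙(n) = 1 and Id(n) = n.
(𝟙 * Id)(590) = 1080

Divisors of 590: [1, 2, 5, 10, 59, 118, 295, 590]. For each d | 590:
  d = 1: 𝟙(1) · Id(590/1) = 1 · 590 = 590
  d = 2: 𝟙(2) · Id(590/2) = 1 · 295 = 295
  d = 5: 𝟙(5) · Id(590/5) = 1 · 118 = 118
  d = 10: 𝟙(10) · Id(590/10) = 1 · 59 = 59
  d = 59: 𝟙(59) · Id(590/59) = 1 · 10 = 10
  d = 118: 𝟙(118) · Id(590/118) = 1 · 5 = 5
  d = 295: 𝟙(295) · Id(590/295) = 1 · 2 = 2
  d = 590: 𝟙(590) · Id(590/590) = 1 · 1 = 1
Summing: (𝟙 * Id)(590) = 590 + 295 + 118 + 59 + 10 + 5 + 2 + 1 = 1080.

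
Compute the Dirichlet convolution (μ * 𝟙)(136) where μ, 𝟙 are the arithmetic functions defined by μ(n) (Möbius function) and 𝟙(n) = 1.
(μ * 𝟙)(136) = 0

Divisors of 136: [1, 2, 4, 8, 17, 34, 68, 136]. For each d | 136:
  d = 1: μ(1) · 𝟙(136/1) = 1 · 1 = 1
  d = 2: μ(2) · 𝟙(136/2) = -1 · 1 = -1
  d = 4: μ(4) · 𝟙(136/4) = 0 · 1 = 0
  d = 8: μ(8) · 𝟙(136/8) = 0 · 1 = 0
  d = 17: μ(17) · 𝟙(136/17) = -1 · 1 = -1
  d = 34: μ(34) · 𝟙(136/34) = 1 · 1 = 1
  d = 68: μ(68) · 𝟙(136/68) = 0 · 1 = 0
  d = 136: μ(136) · 𝟙(136/136) = 0 · 1 = 0
Summing: (μ * 𝟙)(136) = 1 + -1 + 0 + 0 + -1 + 1 + 0 + 0 = 0.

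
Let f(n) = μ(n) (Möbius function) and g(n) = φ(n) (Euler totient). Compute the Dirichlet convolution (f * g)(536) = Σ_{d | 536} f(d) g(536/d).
(μ * φ)(536) = 130

Divisors of 536: [1, 2, 4, 8, 67, 134, 268, 536]. For each d | 536:
  d = 1: μ(1) · φ(536/1) = 1 · 264 = 264
  d = 2: μ(2) · φ(536/2) = -1 · 132 = -132
  d = 4: μ(4) · φ(536/4) = 0 · 66 = 0
  d = 8: μ(8) · φ(536/8) = 0 · 66 = 0
  d = 67: μ(67) · φ(536/67) = -1 · 4 = -4
  d = 134: μ(134) · φ(536/134) = 1 · 2 = 2
  d = 268: μ(268) · φ(536/268) = 0 · 1 = 0
  d = 536: μ(536) · φ(536/536) = 0 · 1 = 0
Summing: (μ * φ)(536) = 264 + -132 + 0 + 0 + -4 + 2 + 0 + 0 = 130.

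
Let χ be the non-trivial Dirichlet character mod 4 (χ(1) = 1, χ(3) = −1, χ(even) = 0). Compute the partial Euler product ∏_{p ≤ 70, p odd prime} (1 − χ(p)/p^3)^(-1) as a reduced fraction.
∏ = 497044101252700953274063170881740849527845657594881/512972994773739111227016105418519405174088647311360

The odd primes p ≤ 70 are [3, 5, 7, 11, 13, 17, 19, 23, 29, 31, 37, 41, 43, 47, 53, 59, 61, 67]. For each, χ(p) = 1 if p ≡ 1 mod 4, χ(p) = −1 if p ≡ 3 mod 4. Taking (1 − χ(p)/p^3)^(-1) = p^3/(p^3 − χ(p)): (1 − (-1)/3^3)^(-1) · (1 − (1)/5^3)^(-1) · (1 − (-1)/7^3)^(-1) · (1 − (-1)/11^3)^(-1) · (1 − (1)/13^3)^(-1) · (1 − (1)/17^3)^(-1) · (1 − (-1)/19^3)^(-1) · (1 − (-1)/23^3)^(-1) · (1 − (1)/29^3)^(-1) · (1 − (-1)/31^3)^(-1) · (1 − (1)/37^3)^(-1) · (1 − (1)/41^3)^(-1) · (1 − (-1)/43^3)^(-1) · (1 − (-1)/47^3)^(-1) · (1 − (1)/53^3)^(-1) · (1 − (-1)/59^3)^(-1) · (1 − (1)/61^3)^(-1) · (1 − (-1)/67^3)^(-1) = 497044101252700953274063170881740849527845657594881/512972994773739111227016105418519405174088647311360.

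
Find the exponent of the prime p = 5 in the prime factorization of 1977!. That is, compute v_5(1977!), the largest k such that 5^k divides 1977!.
v_5(1977!) = 492

Legendre's formula: v_p(n!) = Σ_{k ≥ 1} ⌊n / p^k⌋. For p = 5, n = 1977, the terms are:
  ⌊1977/5^1⌋ = ⌊1977/5⌋ = 395
  ⌊1977/5^2⌋ = ⌊1977/25⌋ = 79
  ⌊1977/5^3⌋ = ⌊1977/125⌋ = 15
  ⌊1977/5^4⌋ = ⌊1977/625⌋ = 3
(the next term ⌊1977/5^5⌋ = 0, terminating the sum). Summing: v_5(1977!) = 395 + 79 + 15 + 3 = 492.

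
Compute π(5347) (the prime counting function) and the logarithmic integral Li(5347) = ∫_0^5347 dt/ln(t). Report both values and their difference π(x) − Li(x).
π(5347) = 707;  Li(5347) ≈ 724.86;  π(x) − Li(x) ≈ -17.86.

Direct count of primes ≤ 5347 gives π(5347) = 707. Numerical evaluation of the logarithmic integral gives Li(5347) ≈ 724.86. The difference π(x) − Li(x) ≈ -17.86 is typically negative for small/moderate x (Li(x) overestimates), though Littlewood's theorem shows this sign changes infinitely often.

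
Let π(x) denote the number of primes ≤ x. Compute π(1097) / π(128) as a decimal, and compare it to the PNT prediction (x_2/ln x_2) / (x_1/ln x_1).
π(1097)/π(128) = 184/31 ≈ 5.9355;  PNT prediction ≈ 5.9402.

π(128) = 31 and π(1097) = 184, so π(1097)/π(128) ≈ 5.9355. The PNT-predicted ratio is (1097/ln(1097)) / (128/ln(128)) ≈ 5.9402. The two agree to within a few percent, as expected.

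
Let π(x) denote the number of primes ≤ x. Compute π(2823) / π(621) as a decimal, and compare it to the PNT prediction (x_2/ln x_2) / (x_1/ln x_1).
π(2823)/π(621) = 410/114 ≈ 3.5965;  PNT prediction ≈ 3.6796.

π(621) = 114 and π(2823) = 410, so π(2823)/π(621) ≈ 3.5965. The PNT-predicted ratio is (2823/ln(2823)) / (621/ln(621)) ≈ 3.6796. The two agree to within a few percent, as expected.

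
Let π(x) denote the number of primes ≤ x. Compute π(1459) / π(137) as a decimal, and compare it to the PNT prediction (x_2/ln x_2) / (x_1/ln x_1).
π(1459)/π(137) = 232/33 ≈ 7.0303;  PNT prediction ≈ 7.1918.

π(137) = 33 and π(1459) = 232, so π(1459)/π(137) ≈ 7.0303. The PNT-predicted ratio is (1459/ln(1459)) / (137/ln(137)) ≈ 7.1918. The two agree to within a few percent, as expected.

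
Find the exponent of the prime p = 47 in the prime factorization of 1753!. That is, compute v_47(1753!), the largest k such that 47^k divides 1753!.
v_47(1753!) = 37

Legendre's formula: v_p(n!) = Σ_{k ≥ 1} ⌊n / p^k⌋. For p = 47, n = 1753, the terms are:
  ⌊1753/47^1⌋ = ⌊1753/47⌋ = 37
(the next term ⌊1753/47^2⌋ = 0, terminating the sum). Summing: v_47(1753!) = 37 = 37.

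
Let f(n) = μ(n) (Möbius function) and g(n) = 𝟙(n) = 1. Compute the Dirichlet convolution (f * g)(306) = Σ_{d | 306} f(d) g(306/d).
(μ * 𝟙)(306) = 0

Divisors of 306: [1, 2, 3, 6, 9, 17, 18, 34, 51, 102, 153, 306]. For each d | 306:
  d = 1: μ(1) · 𝟙(306/1) = 1 · 1 = 1
  d = 2: μ(2) · 𝟙(306/2) = -1 · 1 = -1
  d = 3: μ(3) · 𝟙(306/3) = -1 · 1 = -1
  d = 6: μ(6) · 𝟙(306/6) = 1 · 1 = 1
  d = 9: μ(9) · 𝟙(306/9) = 0 · 1 = 0
  d = 17: μ(17) · 𝟙(306/17) = -1 · 1 = -1
  d = 18: μ(18) · 𝟙(306/18) = 0 · 1 = 0
  d = 34: μ(34) · 𝟙(306/34) = 1 · 1 = 1
  d = 51: μ(51) · 𝟙(306/51) = 1 · 1 = 1
  d = 102: μ(102) · 𝟙(306/102) = -1 · 1 = -1
  d = 153: μ(153) · 𝟙(306/153) = 0 · 1 = 0
  d = 306: μ(306) · 𝟙(306/306) = 0 · 1 = 0
Summing: (μ * 𝟙)(306) = 1 + -1 + -1 + 1 + 0 + -1 + 0 + 1 + 1 + -1 + 0 + 0 = 0.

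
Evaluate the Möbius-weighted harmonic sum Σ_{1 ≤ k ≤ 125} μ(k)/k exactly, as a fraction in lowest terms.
Σ μ(k)/k = 23090940688334333795050585396213953208427071/3161005464041760778814520629154366249327468699

Values of μ(k) for 1 ≤ k ≤ 125: μ(1) = 1, μ(2) = -1, μ(3) = -1, μ(5) = -1, μ(6) = 1, μ(7) = -1, μ(10) = 1, μ(11) = -1, μ(13) = -1, μ(14) = 1, μ(15) = 1, μ(17) = -1, μ(19) = -1, μ(21) = 1, μ(22) = 1, μ(23) = -1, μ(26) = 1, μ(29) = -1, μ(30) = -1, μ(31) = -1, μ(33) = 1, μ(34) = 1, μ(35) = 1, μ(37) = -1, μ(38) = 1, μ(39) = 1, μ(41) = -1, μ(42) = -1, μ(43) = -1, μ(46) = 1, μ(47) = -1, μ(51) = 1, μ(53) = -1, μ(55) = 1, μ(57) = 1, μ(58) = 1, μ(59) = -1, μ(61) = -1, μ(62) = 1, μ(65) = 1, μ(66) = -1, μ(67) = -1, μ(69) = 1, μ(70) = -1, μ(71) = -1, μ(73) = -1, μ(74) = 1, μ(77) = 1, μ(78) = -1, μ(79) = -1, μ(82) = 1, μ(83) = -1, μ(85) = 1, μ(86) = 1, μ(87) = 1, μ(89) = -1, μ(91) = 1, μ(93) = 1, μ(94) = 1, μ(95) = 1, μ(97) = -1, μ(101) = -1, μ(102) = -1, μ(103) = -1, μ(105) = -1, μ(106) = 1, μ(107) = -1, μ(109) = -1, μ(110) = -1, μ(111) = 1, μ(113) = -1, μ(114) = -1, μ(115) = 1, μ(118) = 1, μ(119) = 1, μ(122) = 1, μ(123) = 1, with μ = 0 on non-squarefree integers. Summing μ(k)/k for k where μ(k) ≠ 0 gives 23090940688334333795050585396213953208427071/3161005464041760778814520629154366249327468699 ≈ 0.0073. (PNT ⟺ this sum → 0 as n → ∞.)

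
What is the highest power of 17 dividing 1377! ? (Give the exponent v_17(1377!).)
v_17(1377!) = 85

Legendre's formula: v_p(n!) = Σ_{k ≥ 1} ⌊n / p^k⌋. For p = 17, n = 1377, the terms are:
  ⌊1377/17^1⌋ = ⌊1377/17⌋ = 81
  ⌊1377/17^2⌋ = ⌊1377/289⌋ = 4
(the next term ⌊1377/17^3⌋ = 0, terminating the sum). Summing: v_17(1377!) = 81 + 4 = 85.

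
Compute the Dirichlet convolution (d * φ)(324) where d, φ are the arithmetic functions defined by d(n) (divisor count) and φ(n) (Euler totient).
(d * φ)(324) = 847

Divisors of 324: [1, 2, 3, 4, 6, 9, 12, 18, 27, 36, 54, 81, 108, 162, 324]. For each d | 324:
  d = 1: d(1) · φ(324/1) = 1 · 108 = 108
  d = 2: d(2) · φ(324/2) = 2 · 54 = 108
  d = 3: d(3) · φ(324/3) = 2 · 36 = 72
  d = 4: d(4) · φ(324/4) = 3 · 54 = 162
  d = 6: d(6) · φ(324/6) = 4 · 18 = 72
  d = 9: d(9) · φ(324/9) = 3 · 12 = 36
  d = 12: d(12) · φ(324/12) = 6 · 18 = 108
  d = 18: d(18) · φ(324/18) = 6 · 6 = 36
  d = 27: d(27) · φ(324/27) = 4 · 4 = 16
  d = 36: d(36) · φ(324/36) = 9 · 6 = 54
  d = 54: d(54) · φ(324/54) = 8 · 2 = 16
  d = 81: d(81) · φ(324/81) = 5 · 2 = 10
  d = 108: d(108) · φ(324/108) = 12 · 2 = 24
  d = 162: d(162) · φ(324/162) = 10 · 1 = 10
  d = 324: d(324) · φ(324/324) = 15 · 1 = 15
Summing: (d * φ)(324) = 108 + 108 + 72 + 162 + 72 + 36 + 108 + 36 + 16 + 54 + 16 + 10 + 24 + 10 + 15 = 847.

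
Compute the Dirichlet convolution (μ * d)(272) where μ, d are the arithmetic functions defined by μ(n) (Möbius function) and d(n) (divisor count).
(μ * d)(272) = 1

Divisors of 272: [1, 2, 4, 8, 16, 17, 34, 68, 136, 272]. For each d | 272:
  d = 1: μ(1) · d(272/1) = 1 · 10 = 10
  d = 2: μ(2) · d(272/2) = -1 · 8 = -8
  d = 4: μ(4) · d(272/4) = 0 · 6 = 0
  d = 8: μ(8) · d(272/8) = 0 · 4 = 0
  d = 16: μ(16) · d(272/16) = 0 · 2 = 0
  d = 17: μ(17) · d(272/17) = -1 · 5 = -5
  d = 34: μ(34) · d(272/34) = 1 · 4 = 4
  d = 68: μ(68) · d(272/68) = 0 · 3 = 0
  d = 136: μ(136) · d(272/136) = 0 · 2 = 0
  d = 272: μ(272) · d(272/272) = 0 · 1 = 0
Summing: (μ * d)(272) = 10 + -8 + 0 + 0 + 0 + -5 + 4 + 0 + 0 + 0 = 1.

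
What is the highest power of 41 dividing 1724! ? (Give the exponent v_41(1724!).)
v_41(1724!) = 43

Legendre's formula: v_p(n!) = Σ_{k ≥ 1} ⌊n / p^k⌋. For p = 41, n = 1724, the terms are:
  ⌊1724/41^1⌋ = ⌊1724/41⌋ = 42
  ⌊1724/41^2⌋ = ⌊1724/1681⌋ = 1
(the next term ⌊1724/41^3⌋ = 0, terminating the sum). Summing: v_41(1724!) = 42 + 1 = 43.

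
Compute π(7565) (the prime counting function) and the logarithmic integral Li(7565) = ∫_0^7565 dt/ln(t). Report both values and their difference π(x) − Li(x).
π(7565) = 960;  Li(7565) ≈ 977.86;  π(x) − Li(x) ≈ -17.86.

Direct count of primes ≤ 7565 gives π(7565) = 960. Numerical evaluation of the logarithmic integral gives Li(7565) ≈ 977.86. The difference π(x) − Li(x) ≈ -17.86 is typically negative for small/moderate x (Li(x) overestimates), though Littlewood's theorem shows this sign changes infinitely often.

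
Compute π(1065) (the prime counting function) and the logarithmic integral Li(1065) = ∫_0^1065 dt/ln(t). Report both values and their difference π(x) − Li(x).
π(1065) = 179;  Li(1065) ≈ 186.98;  π(x) − Li(x) ≈ -7.98.

Direct count of primes ≤ 1065 gives π(1065) = 179. Numerical evaluation of the logarithmic integral gives Li(1065) ≈ 186.98. The difference π(x) − Li(x) ≈ -7.98 is typically negative for small/moderate x (Li(x) overestimates), though Littlewood's theorem shows this sign changes infinitely often.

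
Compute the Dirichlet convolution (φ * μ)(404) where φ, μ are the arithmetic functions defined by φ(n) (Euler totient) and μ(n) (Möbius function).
(φ * μ)(404) = 99

Divisors of 404: [1, 2, 4, 101, 202, 404]. For each d | 404:
  d = 1: φ(1) · μ(404/1) = 1 · 0 = 0
  d = 2: φ(2) · μ(404/2) = 1 · 1 = 1
  d = 4: φ(4) · μ(404/4) = 2 · -1 = -2
  d = 101: φ(101) · μ(404/101) = 100 · 0 = 0
  d = 202: φ(202) · μ(404/202) = 100 · -1 = -100
  d = 404: φ(404) · μ(404/404) = 200 · 1 = 200
Summing: (φ * μ)(404) = 0 + 1 + -2 + 0 + -100 + 200 = 99.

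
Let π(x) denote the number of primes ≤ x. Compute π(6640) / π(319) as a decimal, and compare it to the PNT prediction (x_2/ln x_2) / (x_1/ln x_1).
π(6640)/π(319) = 856/66 ≈ 12.9697;  PNT prediction ≈ 13.6353.

π(319) = 66 and π(6640) = 856, so π(6640)/π(319) ≈ 12.9697. The PNT-predicted ratio is (6640/ln(6640)) / (319/ln(319)) ≈ 13.6353. The two agree to within a few percent, as expected.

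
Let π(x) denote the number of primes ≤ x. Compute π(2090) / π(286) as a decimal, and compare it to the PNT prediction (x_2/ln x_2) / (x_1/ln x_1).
π(2090)/π(286) = 316/61 ≈ 5.1803;  PNT prediction ≈ 5.4065.

π(286) = 61 and π(2090) = 316, so π(2090)/π(286) ≈ 5.1803. The PNT-predicted ratio is (2090/ln(2090)) / (286/ln(286)) ≈ 5.4065. The two agree to within a few percent, as expected.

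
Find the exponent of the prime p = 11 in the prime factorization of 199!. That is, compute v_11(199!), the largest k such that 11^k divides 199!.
v_11(199!) = 19

Legendre's formula: v_p(n!) = Σ_{k ≥ 1} ⌊n / p^k⌋. For p = 11, n = 199, the terms are:
  ⌊199/11^1⌋ = ⌊199/11⌋ = 18
  ⌊199/11^2⌋ = ⌊199/121⌋ = 1
(the next term ⌊199/11^3⌋ = 0, terminating the sum). Summing: v_11(199!) = 18 + 1 = 19.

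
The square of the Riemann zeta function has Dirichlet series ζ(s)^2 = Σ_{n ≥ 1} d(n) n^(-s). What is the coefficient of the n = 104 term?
d(104) = 8

ζ(s)^2 = (Σ 1/m^s)(Σ 1/k^s). The coefficient of 1/n^s in the product is the number of ordered pairs (m, k) with mk = n, which equals d(n). For n = 104, divisors are [1, 2, 4, 8, 13, 26, 52, 104], so d(104) = 8.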